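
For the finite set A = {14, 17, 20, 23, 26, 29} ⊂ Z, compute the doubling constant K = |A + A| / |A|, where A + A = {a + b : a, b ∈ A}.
K = |A + A| / |A| = 11/6

Enumerate A + A = {a + b : a, b ∈ A}. With |A| = 6, there are |A|^2 = 36 ordered sum pairs; collecting distinct values, A + A = {28, 31, 34, 37, 40, 43, 46, 49, 52, 55, 58}, so |A + A| = 11. Thus K = 11/6. Here |A + A| = 2|A| − 1 = 11, the minimum possible — so K = 11/6 is minimal, which holds iff A is an arithmetic progression.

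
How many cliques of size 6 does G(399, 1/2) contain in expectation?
E[# K_6] = C(399, 6) · (1/2)^C(6, 2) = 5396379471021 / 2^15 ≈ 164684432.099030

For each 6-subset S of vertices (there are C(399, 6) = 5396379471021 such S), let X_S = 1 if S induces a K_6 (all C(6, 2) = 15 edges present). Then P(X_S = 1) = (1/2)^15 = 1/32768. By linearity of expectation, E[# K_6] = C(399, 6) · (1/2)^15 = 5396379471021 / 32768 ≈ 164684432.099030.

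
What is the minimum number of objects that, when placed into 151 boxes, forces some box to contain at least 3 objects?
n = (3 − 1)·151 + 1 = 303

By the generalised pigeonhole principle, to guarantee some box contains ≥ r objects we need more than (r − 1) · k objects total. Threshold: n = (r − 1) · k + 1. With r = 3 and k = 151: n = 2 · 151 + 1 = 302 + 1 = 303. For n = 302 = 2 · 151, we can put exactly 2 objects in every box, avoiding 3 in any single one — so 303 is tight.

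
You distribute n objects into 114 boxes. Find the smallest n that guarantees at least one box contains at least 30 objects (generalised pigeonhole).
n = (30 − 1)·114 + 1 = 3307

By the generalised pigeonhole principle, to guarantee some box contains ≥ r objects we need more than (r − 1) · k objects total. Threshold: n = (r − 1) · k + 1. With r = 30 and k = 114: n = 29 · 114 + 1 = 3306 + 1 = 3307. For n = 3306 = 29 · 114, we can put exactly 29 objects in every box, avoiding 30 in any single one — so 3307 is tight.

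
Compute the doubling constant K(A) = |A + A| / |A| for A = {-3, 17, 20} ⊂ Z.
K = |A + A| / |A| = 6/3 = 2

Enumerate A + A = {a + b : a, b ∈ A}. With |A| = 3, there are |A|^2 = 9 ordered sum pairs; collecting distinct values, A + A = {-6, 14, 17, 34, 37, 40}, so |A + A| = 6. Thus K = 6/3 = 2. For comparison, the minimum possible |A + A| over all 3-element sets is 2·3 − 1 = 5 (so min K = 5/3), attained only by arithmetic progressions.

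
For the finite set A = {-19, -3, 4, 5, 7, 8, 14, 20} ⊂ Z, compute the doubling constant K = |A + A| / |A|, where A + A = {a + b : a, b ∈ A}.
K = |A + A| / |A| = 32/8 = 4

Enumerate A + A = {a + b : a, b ∈ A}. With |A| = 8, there are |A|^2 = 64 ordered sum pairs; collecting distinct values, A + A = {-38, -22, -15, -14, -12, -11, -6, -5, 1, 2, 4, 5, 8, 9, 10, 11, 12, 13, 14, 15, 16, 17, 18, 19, 21, 22, 24, 25, 27, 28, 34, 40}, so |A + A| = 32. Thus K = 32/8 = 4. For comparison, the minimum possible |A + A| over all 8-element sets is 2·8 − 1 = 15 (so min K = 15/8), attained only by arithmetic progressions.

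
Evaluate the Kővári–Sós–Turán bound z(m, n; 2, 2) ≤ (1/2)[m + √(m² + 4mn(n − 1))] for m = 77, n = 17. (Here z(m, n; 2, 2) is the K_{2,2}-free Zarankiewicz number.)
z(77, 17; 2, 2) ≤ (1/2)[77 + √(77² + 4·77·17·16)] = (1/2)[77 + √89705] = 188.254

Kővári–Sós–Turán: let r_1, ..., r_77 be the row sums and z = Σ r_i the total number of 1s. Each pair of columns can share at most one row with both entries 1 (else a 2×2 all-ones block appears), so Σ_i C(r_i, 2) ≤ C(17, 2) = 136. By convexity Σ_i C(r_i, 2) ≥ 77·C(z/77, 2) = z(z − 77)/(2·77), giving z² − 77z − 77·17·16 ≤ 0 and hence z ≤ (1/2)[77 + √(5929 + 4·20944)] = (1/2)[77 + √89705] ≈ (1/2)(77 + 299.5079) = 188.254.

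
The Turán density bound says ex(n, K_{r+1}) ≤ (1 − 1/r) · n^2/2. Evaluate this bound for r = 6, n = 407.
Turán density bound = (5/6) · 407^2/2 = 828245/12 ≈ 69020.4167

Turán's theorem: ex(n, K_{r+1}) is achieved by the complete r-partite Turán graph T(n, r) with parts as balanced as possible, and is at most (1 − 1/r) · n^2/2. For r = 6, n = 407: the density bound is (5/6) · 165649/2 = 828245/12 ≈ 69020.4167. The integer-valued extremum is e(T(407, 6)) = 69020, which is strictly less than the density bound 828245/12 since 6 ∤ 407 (the parts of T(407, 6) cannot all be equal).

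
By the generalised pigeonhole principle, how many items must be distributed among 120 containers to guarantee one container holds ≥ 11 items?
n = (11 − 1)·120 + 1 = 1201

By the generalised pigeonhole principle, to guarantee some box contains ≥ r objects we need more than (r − 1) · k objects total. Threshold: n = (r − 1) · k + 1. With r = 11 and k = 120: n = 10 · 120 + 1 = 1200 + 1 = 1201. For n = 1200 = 10 · 120, we can put exactly 10 objects in every box, avoiding 11 in any single one — so 1201 is tight.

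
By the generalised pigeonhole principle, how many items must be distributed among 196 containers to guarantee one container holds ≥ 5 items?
n = (5 − 1)·196 + 1 = 785

By the generalised pigeonhole principle, to guarantee some box contains ≥ r objects we need more than (r − 1) · k objects total. Threshold: n = (r − 1) · k + 1. With r = 5 and k = 196: n = 4 · 196 + 1 = 784 + 1 = 785. For n = 784 = 4 · 196, we can put exactly 4 objects in every box, avoiding 5 in any single one — so 785 is tight.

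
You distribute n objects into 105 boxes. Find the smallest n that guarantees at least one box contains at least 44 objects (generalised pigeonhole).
n = (44 − 1)·105 + 1 = 4516

By the generalised pigeonhole principle, to guarantee some box contains ≥ r objects we need more than (r − 1) · k objects total. Threshold: n = (r − 1) · k + 1. With r = 44 and k = 105: n = 43 · 105 + 1 = 4515 + 1 = 4516. For n = 4515 = 43 · 105, we can put exactly 43 objects in every box, avoiding 44 in any single one — so 4516 is tight.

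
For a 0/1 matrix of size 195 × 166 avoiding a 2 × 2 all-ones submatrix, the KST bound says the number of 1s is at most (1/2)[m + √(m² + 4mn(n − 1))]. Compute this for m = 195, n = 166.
z(195, 166; 2, 2) ≤ (1/2)[195 + √(195² + 4·195·166·165)] = (1/2)[195 + √21402225] = 2410.6269

Kővári–Sós–Turán: let r_1, ..., r_195 be the row sums and z = Σ r_i the total number of 1s. Each pair of columns can share at most one row with both entries 1 (else a 2×2 all-ones block appears), so Σ_i C(r_i, 2) ≤ C(166, 2) = 13695. By convexity Σ_i C(r_i, 2) ≥ 195·C(z/195, 2) = z(z − 195)/(2·195), giving z² − 195z − 195·166·165 ≤ 0 and hence z ≤ (1/2)[195 + √(38025 + 4·5341050)] = (1/2)[195 + √21402225] ≈ (1/2)(195 + 4626.2539) = 2410.6269.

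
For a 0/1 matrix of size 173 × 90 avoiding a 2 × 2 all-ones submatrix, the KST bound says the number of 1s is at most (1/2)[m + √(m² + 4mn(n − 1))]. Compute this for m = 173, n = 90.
z(173, 90; 2, 2) ≤ (1/2)[173 + √(173² + 4·173·90·89)] = (1/2)[173 + √5572849] = 1266.8441

Kővári–Sós–Turán: let r_1, ..., r_173 be the row sums and z = Σ r_i the total number of 1s. Each pair of columns can share at most one row with both entries 1 (else a 2×2 all-ones block appears), so Σ_i C(r_i, 2) ≤ C(90, 2) = 4005. By convexity Σ_i C(r_i, 2) ≥ 173·C(z/173, 2) = z(z − 173)/(2·173), giving z² − 173z − 173·90·89 ≤ 0 and hence z ≤ (1/2)[173 + √(29929 + 4·1385730)] = (1/2)[173 + √5572849] ≈ (1/2)(173 + 2360.6882) = 1266.8441.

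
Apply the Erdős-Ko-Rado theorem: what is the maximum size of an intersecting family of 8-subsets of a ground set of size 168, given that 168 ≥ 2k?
max |F| = C(167, 7) = 632776453353

Erdős-Ko-Rado (1961): when n ≥ 2k, max |F| = C(n−1, k−1). The bound is attained by the star {A : i ∈ A} for any fixed i ∈ [n]. Here C(168−1, 8−1) = C(167, 7) = 632776453353.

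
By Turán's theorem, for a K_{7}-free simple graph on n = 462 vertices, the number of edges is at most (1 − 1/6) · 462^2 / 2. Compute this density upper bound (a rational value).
Turán density bound = (5/6) · 462^2/2 = 88935

Turán's theorem: ex(n, K_{r+1}) is achieved by the complete r-partite Turán graph T(n, r) with parts as balanced as possible, and is at most (1 − 1/r) · n^2/2. For r = 6, n = 462: the density bound is (5/6) · 213444/2 = 88935. Since 6 ∣ 462, the Turán graph T(462, 6) has parts of equal size 77, and its edge count e(T(462, 6)) = 88935 attains the density bound exactly.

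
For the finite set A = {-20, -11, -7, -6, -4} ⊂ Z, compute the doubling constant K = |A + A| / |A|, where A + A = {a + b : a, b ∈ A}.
K = |A + A| / |A| = 15/5 = 3

Enumerate A + A = {a + b : a, b ∈ A}. With |A| = 5, there are |A|^2 = 25 ordered sum pairs; collecting distinct values, A + A = {-40, -31, -27, -26, -24, -22, -18, -17, -15, -14, -13, -12, -11, -10, -8}, so |A + A| = 15. Thus K = 15/5 = 3. For comparison, the minimum possible |A + A| over all 5-element sets is 2·5 − 1 = 9 (so min K = 9/5), attained only by arithmetic progressions.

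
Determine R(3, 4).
R(3, 4) = 9

Lower bound: an explicit 2-colouring of K_{8} (typically a Paley-type or other structured construction) avoids a red K_3 and a blue K_4, showing R(3, 4) > 8.
Upper bound: the Erdős–Szekeres recurrence R(r, t') ≤ R(r−1, t') + R(r, t'−1) (with the −1 refinement when both summands are even) yields R(3, 4) ≤ 9.
Hence R(3, 4) = 9.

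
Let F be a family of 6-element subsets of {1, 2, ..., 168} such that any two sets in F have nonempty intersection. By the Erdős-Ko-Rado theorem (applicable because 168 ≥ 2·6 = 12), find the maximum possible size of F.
max |F| = C(167, 5) = 1018963693

The Erdős-Ko-Rado theorem states: for n ≥ 2k, an intersecting family of k-subsets of an n-element set has size at most C(n − 1, k − 1), with equality for 'star' families {A ⊆ [n] : |A| = k, i ∈ A} (fix an element i). For n = 168, k = 6: C(167, 5) = 1018963693.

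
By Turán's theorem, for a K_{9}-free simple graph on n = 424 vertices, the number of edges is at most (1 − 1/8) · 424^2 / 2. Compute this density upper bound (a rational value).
Turán density bound = (7/8) · 424^2/2 = 78652

Turán's theorem: ex(n, K_{r+1}) is achieved by the complete r-partite Turán graph T(n, r) with parts as balanced as possible, and is at most (1 − 1/r) · n^2/2. For r = 8, n = 424: the density bound is (7/8) · 179776/2 = 78652. Since 8 ∣ 424, the Turán graph T(424, 8) has parts of equal size 53, and its edge count e(T(424, 8)) = 78652 attains the density bound exactly.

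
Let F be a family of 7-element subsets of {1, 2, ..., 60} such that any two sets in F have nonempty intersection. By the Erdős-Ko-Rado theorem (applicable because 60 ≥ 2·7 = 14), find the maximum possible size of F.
max |F| = C(59, 6) = 45057474

The Erdős-Ko-Rado theorem states: for n ≥ 2k, an intersecting family of k-subsets of an n-element set has size at most C(n − 1, k − 1), with equality for 'star' families {A ⊆ [n] : |A| = k, i ∈ A} (fix an element i). For n = 60, k = 7: C(59, 6) = 45057474.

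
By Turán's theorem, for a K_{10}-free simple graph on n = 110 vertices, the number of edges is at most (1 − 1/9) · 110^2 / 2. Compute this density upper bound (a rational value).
Turán density bound = (8/9) · 110^2/2 = 48400/9 ≈ 5377.7778

Turán's theorem: ex(n, K_{r+1}) is achieved by the complete r-partite Turán graph T(n, r) with parts as balanced as possible, and is at most (1 − 1/r) · n^2/2. For r = 9, n = 110: the density bound is (8/9) · 12100/2 = 48400/9 ≈ 5377.7778. The integer-valued extremum is e(T(110, 9)) = 5377, which is strictly less than the density bound 48400/9 since 9 ∤ 110 (the parts of T(110, 9) cannot all be equal).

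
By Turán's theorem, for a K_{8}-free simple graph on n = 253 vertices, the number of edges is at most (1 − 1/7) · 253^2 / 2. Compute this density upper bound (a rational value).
Turán density bound = (6/7) · 253^2/2 = 192027/7 ≈ 27432.4286

Turán's theorem: ex(n, K_{r+1}) is achieved by the complete r-partite Turán graph T(n, r) with parts as balanced as possible, and is at most (1 − 1/r) · n^2/2. For r = 7, n = 253: the density bound is (6/7) · 64009/2 = 192027/7 ≈ 27432.4286. The integer-valued extremum is e(T(253, 7)) = 27432, which is strictly less than the density bound 192027/7 since 7 ∤ 253 (the parts of T(253, 7) cannot all be equal).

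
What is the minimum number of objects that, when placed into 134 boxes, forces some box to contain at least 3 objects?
n = (3 − 1)·134 + 1 = 269

By the generalised pigeonhole principle, to guarantee some box contains ≥ r objects we need more than (r − 1) · k objects total. Threshold: n = (r − 1) · k + 1. With r = 3 and k = 134: n = 2 · 134 + 1 = 268 + 1 = 269. For n = 268 = 2 · 134, we can put exactly 2 objects in every box, avoiding 3 in any single one — so 269 is tight.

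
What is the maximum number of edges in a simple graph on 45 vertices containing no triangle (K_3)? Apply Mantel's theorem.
ex(45, K_3) = ⌊45^2/4⌋ = 506

Mantel (1907): a triangle-free graph on n vertices has at most ⌊n^2/4⌋ edges, with equality for the complete bipartite graph K_{⌊n/2⌋, ⌈n/2⌉}. For n = 45: ⌊45^2/4⌋ = ⌊2025/4⌋ = 506. The extremal graph is K_{22, 23}, which has 22·23 = 506 edges.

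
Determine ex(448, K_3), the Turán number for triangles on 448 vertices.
ex(448, K_3) = ⌊448^2/4⌋ = 50176

Mantel (1907): a triangle-free graph on n vertices has at most ⌊n^2/4⌋ edges, with equality for the complete bipartite graph K_{⌊n/2⌋, ⌈n/2⌉}. For n = 448: ⌊448^2/4⌋ = ⌊200704/4⌋ = 50176. The extremal graph is K_{224, 224}, which has 224·224 = 50176 edges.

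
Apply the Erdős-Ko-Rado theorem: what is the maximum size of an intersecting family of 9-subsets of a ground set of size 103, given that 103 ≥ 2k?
max |F| = C(102, 8) = 219295068300

The Erdős-Ko-Rado theorem states: for n ≥ 2k, an intersecting family of k-subsets of an n-element set has size at most C(n − 1, k − 1), with equality for 'star' families {A ⊆ [n] : |A| = k, i ∈ A} (fix an element i). For n = 103, k = 9: C(102, 8) = 219295068300.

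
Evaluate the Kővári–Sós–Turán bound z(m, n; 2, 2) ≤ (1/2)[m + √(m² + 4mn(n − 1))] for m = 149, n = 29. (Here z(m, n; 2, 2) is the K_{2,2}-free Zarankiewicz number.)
z(149, 29; 2, 2) ≤ (1/2)[149 + √(149² + 4·149·29·28)] = (1/2)[149 + √506153] = 430.2222

Kővári–Sós–Turán: let r_1, ..., r_149 be the row sums and z = Σ r_i the total number of 1s. Each pair of columns can share at most one row with both entries 1 (else a 2×2 all-ones block appears), so Σ_i C(r_i, 2) ≤ C(29, 2) = 406. By convexity Σ_i C(r_i, 2) ≥ 149·C(z/149, 2) = z(z − 149)/(2·149), giving z² − 149z − 149·29·28 ≤ 0 and hence z ≤ (1/2)[149 + √(22201 + 4·120988)] = (1/2)[149 + √506153] ≈ (1/2)(149 + 711.4443) = 430.2222.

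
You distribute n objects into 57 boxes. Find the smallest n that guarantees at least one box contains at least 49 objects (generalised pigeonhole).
n = (49 − 1)·57 + 1 = 2737

By the generalised pigeonhole principle, to guarantee some box contains ≥ r objects we need more than (r − 1) · k objects total. Threshold: n = (r − 1) · k + 1. With r = 49 and k = 57: n = 48 · 57 + 1 = 2736 + 1 = 2737. For n = 2736 = 48 · 57, we can put exactly 48 objects in every box, avoiding 49 in any single one — so 2737 is tight.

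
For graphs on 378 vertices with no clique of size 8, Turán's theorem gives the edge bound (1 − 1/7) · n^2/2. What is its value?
Turán density bound = (6/7) · 378^2/2 = 61236

Turán's theorem: ex(n, K_{r+1}) is achieved by the complete r-partite Turán graph T(n, r) with parts as balanced as possible, and is at most (1 − 1/r) · n^2/2. For r = 7, n = 378: the density bound is (6/7) · 142884/2 = 61236. Since 7 ∣ 378, the Turán graph T(378, 7) has parts of equal size 54, and its edge count e(T(378, 7)) = 61236 attains the density bound exactly.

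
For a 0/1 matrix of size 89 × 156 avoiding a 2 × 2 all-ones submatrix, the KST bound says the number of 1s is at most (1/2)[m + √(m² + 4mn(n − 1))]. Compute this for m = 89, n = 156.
z(89, 156; 2, 2) ≤ (1/2)[89 + √(89² + 4·89·156·155)] = (1/2)[89 + √8616001] = 1512.1513

Kővári–Sós–Turán: let r_1, ..., r_89 be the row sums and z = Σ r_i the total number of 1s. Each pair of columns can share at most one row with both entries 1 (else a 2×2 all-ones block appears), so Σ_i C(r_i, 2) ≤ C(156, 2) = 12090. By convexity Σ_i C(r_i, 2) ≥ 89·C(z/89, 2) = z(z − 89)/(2·89), giving z² − 89z − 89·156·155 ≤ 0 and hence z ≤ (1/2)[89 + √(7921 + 4·2152020)] = (1/2)[89 + √8616001] ≈ (1/2)(89 + 2935.3025) = 1512.1513.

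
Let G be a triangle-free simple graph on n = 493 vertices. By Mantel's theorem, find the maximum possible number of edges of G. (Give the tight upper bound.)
ex(493, K_3) = ⌊493^2/4⌋ = 60762

Mantel (1907): a triangle-free graph on n vertices has at most ⌊n^2/4⌋ edges, with equality for the complete bipartite graph K_{⌊n/2⌋, ⌈n/2⌉}. For n = 493: ⌊493^2/4⌋ = ⌊243049/4⌋ = 60762. The extremal graph is K_{246, 247}, which has 246·247 = 60762 edges.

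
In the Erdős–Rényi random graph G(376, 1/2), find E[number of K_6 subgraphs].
E[# K_6] = C(376, 6) · (1/2)^C(6, 2) = 3770369379700 / 2^15 = 942592344925/8192 ≈ 115062542.105103

For each 6-subset S of vertices (there are C(376, 6) = 3770369379700 such S), let X_S = 1 if S induces a K_6 (all C(6, 2) = 15 edges present). Then P(X_S = 1) = (1/2)^15 = 1/32768. By linearity of expectation, E[# K_6] = C(376, 6) · (1/2)^15 = 3770369379700 / 32768 = 942592344925/8192 ≈ 115062542.105103.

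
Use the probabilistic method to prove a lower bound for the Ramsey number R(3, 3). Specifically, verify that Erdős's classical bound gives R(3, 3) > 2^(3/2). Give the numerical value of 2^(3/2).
2^(3/2) = 2.8284; so R(3, 3) > 2.8284

Colour each edge of K_n uniformly at random with red/blue. The expected number of monochromatic K_3 is C(n, 3) · 2 · 2^(−C(3,2)). If C(n, 3) · 2^(1 − C(3,2)) < 1, then with positive probability no monochromatic K_3 exists, so R(3, 3) > n. The standard estimate C(n, 3) ≤ n^3/3! shows this inequality holds whenever n ≤ 2^(3/2) (since 3! · 2^(C(3,2) − 1) > 2^(3^2/2) ≥ n^3). Hence R(3, 3) > 2^(3/2) = 2.8284.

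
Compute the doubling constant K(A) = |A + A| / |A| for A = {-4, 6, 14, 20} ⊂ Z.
K = |A + A| / |A| = 10/4 = 5/2

Enumerate A + A = {a + b : a, b ∈ A}. With |A| = 4, there are |A|^2 = 16 ordered sum pairs; collecting distinct values, A + A = {-8, 2, 10, 12, 16, 20, 26, 28, 34, 40}, so |A + A| = 10. Thus K = 10/4 = 5/2. For comparison, the minimum possible |A + A| over all 4-element sets is 2·4 − 1 = 7 (so min K = 7/4), attained only by arithmetic progressions.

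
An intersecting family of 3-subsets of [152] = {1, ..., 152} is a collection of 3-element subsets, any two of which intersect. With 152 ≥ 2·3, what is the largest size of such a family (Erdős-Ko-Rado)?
max |F| = C(151, 2) = 11325

Erdős-Ko-Rado (1961): when n ≥ 2k, max |F| = C(n−1, k−1). The bound is attained by the star {A : i ∈ A} for any fixed i ∈ [n]. Here C(152−1, 3−1) = C(151, 2) = 11325.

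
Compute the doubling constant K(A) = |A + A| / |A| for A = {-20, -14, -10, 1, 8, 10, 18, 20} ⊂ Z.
K = |A + A| / |A| = 33/8

Enumerate A + A = {a + b : a, b ∈ A}. With |A| = 8, there are |A|^2 = 64 ordered sum pairs; collecting distinct values, A + A = {-40, -34, -30, -28, -24, -20, -19, -13, -12, -10, -9, -6, -4, -2, 0, 2, 4, 6, 8, 9, 10, 11, 16, 18, 19, 20, 21, 26, 28, 30, 36, 38, 40}, so |A + A| = 33. Thus K = 33/8. For comparison, the minimum possible |A + A| over all 8-element sets is 2·8 − 1 = 15 (so min K = 15/8), attained only by arithmetic progressions.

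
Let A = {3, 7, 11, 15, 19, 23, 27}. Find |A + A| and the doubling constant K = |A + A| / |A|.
K = |A + A| / |A| = 13/7

Enumerate A + A = {a + b : a, b ∈ A}. With |A| = 7, there are |A|^2 = 49 ordered sum pairs; collecting distinct values, A + A = {6, 10, 14, 18, 22, 26, 30, 34, 38, 42, 46, 50, 54}, so |A + A| = 13. Thus K = 13/7. Here |A + A| = 2|A| − 1 = 13, the minimum possible — so K = 13/7 is minimal, which holds iff A is an arithmetic progression.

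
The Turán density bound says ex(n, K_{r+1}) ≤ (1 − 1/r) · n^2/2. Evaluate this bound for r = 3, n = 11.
Turán density bound = (2/3) · 11^2/2 = 121/3 ≈ 40.3333

Turán's theorem: ex(n, K_{r+1}) is achieved by the complete r-partite Turán graph T(n, r) with parts as balanced as possible, and is at most (1 − 1/r) · n^2/2. For r = 3, n = 11: the density bound is (2/3) · 121/2 = 121/3 ≈ 40.3333. The integer-valued extremum is e(T(11, 3)) = 40, which is strictly less than the density bound 121/3 since 3 ∤ 11 (the parts of T(11, 3) cannot all be equal).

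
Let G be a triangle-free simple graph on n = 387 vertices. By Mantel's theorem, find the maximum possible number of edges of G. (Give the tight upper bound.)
ex(387, K_3) = ⌊387^2/4⌋ = 37442

Mantel (1907): a triangle-free graph on n vertices has at most ⌊n^2/4⌋ edges, with equality for the complete bipartite graph K_{⌊n/2⌋, ⌈n/2⌉}. For n = 387: ⌊387^2/4⌋ = ⌊149769/4⌋ = 37442. The extremal graph is K_{193, 194}, which has 193·194 = 37442 edges.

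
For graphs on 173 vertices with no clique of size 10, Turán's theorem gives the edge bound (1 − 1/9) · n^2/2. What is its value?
Turán density bound = (8/9) · 173^2/2 = 119716/9 ≈ 13301.7778

Turán's theorem: ex(n, K_{r+1}) is achieved by the complete r-partite Turán graph T(n, r) with parts as balanced as possible, and is at most (1 − 1/r) · n^2/2. For r = 9, n = 173: the density bound is (8/9) · 29929/2 = 119716/9 ≈ 13301.7778. The integer-valued extremum is e(T(173, 9)) = 13301, which is strictly less than the density bound 119716/9 since 9 ∤ 173 (the parts of T(173, 9) cannot all be equal).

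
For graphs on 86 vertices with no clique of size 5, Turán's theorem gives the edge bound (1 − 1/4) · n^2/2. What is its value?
Turán density bound = (3/4) · 86^2/2 = 5547/2 ≈ 2773.5

Turán's theorem: ex(n, K_{r+1}) is achieved by the complete r-partite Turán graph T(n, r) with parts as balanced as possible, and is at most (1 − 1/r) · n^2/2. For r = 4, n = 86: the density bound is (3/4) · 7396/2 = 5547/2 ≈ 2773.5. The integer-valued extremum is e(T(86, 4)) = 2773, which is strictly less than the density bound 5547/2 since 4 ∤ 86 (the parts of T(86, 4) cannot all be equal).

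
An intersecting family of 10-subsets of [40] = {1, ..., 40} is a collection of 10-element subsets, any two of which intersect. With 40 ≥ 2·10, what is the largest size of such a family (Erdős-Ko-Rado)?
max |F| = C(39, 9) = 211915132

Erdős-Ko-Rado (1961): when n ≥ 2k, max |F| = C(n−1, k−1). The bound is attained by the star {A : i ∈ A} for any fixed i ∈ [n]. Here C(40−1, 10−1) = C(39, 9) = 211915132.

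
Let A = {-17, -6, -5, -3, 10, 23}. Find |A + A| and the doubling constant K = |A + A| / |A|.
K = |A + A| / |A| = 20/6 = 10/3

Enumerate A + A = {a + b : a, b ∈ A}. With |A| = 6, there are |A|^2 = 36 ordered sum pairs; collecting distinct values, A + A = {-34, -23, -22, -20, -12, -11, -10, -9, -8, -7, -6, 4, 5, 6, 7, 17, 18, 20, 33, 46}, so |A + A| = 20. Thus K = 20/6 = 10/3. For comparison, the minimum possible |A + A| over all 6-element sets is 2·6 − 1 = 11 (so min K = 11/6), attained only by arithmetic progressions.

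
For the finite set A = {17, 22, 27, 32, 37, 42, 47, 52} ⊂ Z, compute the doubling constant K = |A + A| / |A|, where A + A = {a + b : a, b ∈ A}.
K = |A + A| / |A| = 15/8

Enumerate A + A = {a + b : a, b ∈ A}. With |A| = 8, there are |A|^2 = 64 ordered sum pairs; collecting distinct values, A + A = {34, 39, 44, 49, 54, 59, 64, 69, 74, 79, 84, 89, 94, 99, 104}, so |A + A| = 15. Thus K = 15/8. Here |A + A| = 2|A| − 1 = 15, the minimum possible — so K = 15/8 is minimal, which holds iff A is an arithmetic progression.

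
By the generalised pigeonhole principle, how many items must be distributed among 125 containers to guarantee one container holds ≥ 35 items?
n = (35 − 1)·125 + 1 = 4251

By the generalised pigeonhole principle, to guarantee some box contains ≥ r objects we need more than (r − 1) · k objects total. Threshold: n = (r − 1) · k + 1. With r = 35 and k = 125: n = 34 · 125 + 1 = 4250 + 1 = 4251. For n = 4250 = 34 · 125, we can put exactly 34 objects in every box, avoiding 35 in any single one — so 4251 is tight.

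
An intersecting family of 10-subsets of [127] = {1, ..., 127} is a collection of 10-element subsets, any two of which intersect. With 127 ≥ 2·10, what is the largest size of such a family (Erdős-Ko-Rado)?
max |F| = C(126, 9) = 16466440817750

The Erdős-Ko-Rado theorem states: for n ≥ 2k, an intersecting family of k-subsets of an n-element set has size at most C(n − 1, k − 1), with equality for 'star' families {A ⊆ [n] : |A| = k, i ∈ A} (fix an element i). For n = 127, k = 10: C(126, 9) = 16466440817750.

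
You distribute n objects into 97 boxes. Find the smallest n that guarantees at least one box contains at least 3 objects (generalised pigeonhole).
n = (3 − 1)·97 + 1 = 195

By the generalised pigeonhole principle, to guarantee some box contains ≥ r objects we need more than (r − 1) · k objects total. Threshold: n = (r − 1) · k + 1. With r = 3 and k = 97: n = 2 · 97 + 1 = 194 + 1 = 195. For n = 194 = 2 · 97, we can put exactly 2 objects in every box, avoiding 3 in any single one — so 195 is tight.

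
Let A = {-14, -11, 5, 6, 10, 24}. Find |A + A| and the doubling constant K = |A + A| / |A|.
K = |A + A| / |A| = 20/6 = 10/3

Enumerate A + A = {a + b : a, b ∈ A}. With |A| = 6, there are |A|^2 = 36 ordered sum pairs; collecting distinct values, A + A = {-28, -25, -22, -9, -8, -6, -5, -4, -1, 10, 11, 12, 13, 15, 16, 20, 29, 30, 34, 48}, so |A + A| = 20. Thus K = 20/6 = 10/3. For comparison, the minimum possible |A + A| over all 6-element sets is 2·6 − 1 = 11 (so min K = 11/6), attained only by arithmetic progressions.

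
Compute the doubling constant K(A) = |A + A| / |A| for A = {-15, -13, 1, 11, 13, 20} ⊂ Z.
K = |A + A| / |A| = 20/6 = 10/3

Enumerate A + A = {a + b : a, b ∈ A}. With |A| = 6, there are |A|^2 = 36 ordered sum pairs; collecting distinct values, A + A = {-30, -28, -26, -14, -12, -4, -2, 0, 2, 5, 7, 12, 14, 21, 22, 24, 26, 31, 33, 40}, so |A + A| = 20. Thus K = 20/6 = 10/3. For comparison, the minimum possible |A + A| over all 6-element sets is 2·6 − 1 = 11 (so min K = 11/6), attained only by arithmetic progressions.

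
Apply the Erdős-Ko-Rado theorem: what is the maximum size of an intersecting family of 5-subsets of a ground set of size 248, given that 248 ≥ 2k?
max |F| = C(247, 4) = 151348015

The Erdős-Ko-Rado theorem states: for n ≥ 2k, an intersecting family of k-subsets of an n-element set has size at most C(n − 1, k − 1), with equality for 'star' families {A ⊆ [n] : |A| = k, i ∈ A} (fix an element i). For n = 248, k = 5: C(247, 4) = 151348015.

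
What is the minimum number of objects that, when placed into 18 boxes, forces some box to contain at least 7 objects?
n = (7 − 1)·18 + 1 = 109

By the generalised pigeonhole principle, to guarantee some box contains ≥ r objects we need more than (r − 1) · k objects total. Threshold: n = (r − 1) · k + 1. With r = 7 and k = 18: n = 6 · 18 + 1 = 108 + 1 = 109. For n = 108 = 6 · 18, we can put exactly 6 objects in every box, avoiding 7 in any single one — so 109 is tight.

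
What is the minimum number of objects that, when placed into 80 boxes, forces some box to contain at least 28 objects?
n = (28 − 1)·80 + 1 = 2161

By the generalised pigeonhole principle, to guarantee some box contains ≥ r objects we need more than (r − 1) · k objects total. Threshold: n = (r − 1) · k + 1. With r = 28 and k = 80: n = 27 · 80 + 1 = 2160 + 1 = 2161. For n = 2160 = 27 · 80, we can put exactly 27 objects in every box, avoiding 28 in any single one — so 2161 is tight.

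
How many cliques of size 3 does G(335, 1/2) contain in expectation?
E[# K_3] = C(335, 3) · (1/2)^C(3, 2) = 6209895 / 2^3 = 776236.875

For each 3-subset S of vertices (there are C(335, 3) = 6209895 such S), let X_S = 1 if S induces a K_3 (all C(3, 2) = 3 edges present). Then P(X_S = 1) = (1/2)^3 = 1/8. By linearity of expectation, E[# K_3] = C(335, 3) · (1/2)^3 = 6209895 / 8 = 776236.875.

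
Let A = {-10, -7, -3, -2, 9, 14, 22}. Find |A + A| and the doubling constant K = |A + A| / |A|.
K = |A + A| / |A| = 26/7

Enumerate A + A = {a + b : a, b ∈ A}. With |A| = 7, there are |A|^2 = 49 ordered sum pairs; collecting distinct values, A + A = {-20, -17, -14, -13, -12, -10, -9, -6, -5, -4, -1, 2, 4, 6, 7, 11, 12, 15, 18, 19, 20, 23, 28, 31, 36, 44}, so |A + A| = 26. Thus K = 26/7. For comparison, the minimum possible |A + A| over all 7-element sets is 2·7 − 1 = 13 (so min K = 13/7), attained only by arithmetic progressions.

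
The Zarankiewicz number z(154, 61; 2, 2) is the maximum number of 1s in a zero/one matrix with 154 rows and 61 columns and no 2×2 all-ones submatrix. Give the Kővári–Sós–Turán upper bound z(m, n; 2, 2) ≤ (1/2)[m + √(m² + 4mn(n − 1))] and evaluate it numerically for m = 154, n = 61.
z(154, 61; 2, 2) ≤ (1/2)[154 + √(154² + 4·154·61·60)] = (1/2)[154 + √2278276] = 831.698

Kővári–Sós–Turán: let r_1, ..., r_154 be the row sums and z = Σ r_i the total number of 1s. Each pair of columns can share at most one row with both entries 1 (else a 2×2 all-ones block appears), so Σ_i C(r_i, 2) ≤ C(61, 2) = 1830. By convexity Σ_i C(r_i, 2) ≥ 154·C(z/154, 2) = z(z − 154)/(2·154), giving z² − 154z − 154·61·60 ≤ 0 and hence z ≤ (1/2)[154 + √(23716 + 4·563640)] = (1/2)[154 + √2278276] ≈ (1/2)(154 + 1509.3959) = 831.698.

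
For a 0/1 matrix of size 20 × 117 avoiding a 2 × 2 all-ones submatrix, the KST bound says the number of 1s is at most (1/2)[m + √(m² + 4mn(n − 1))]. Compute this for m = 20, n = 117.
z(20, 117; 2, 2) ≤ (1/2)[20 + √(20² + 4·20·117·116)] = (1/2)[20 + √1086160] = 531.095

Kővári–Sós–Turán: let r_1, ..., r_20 be the row sums and z = Σ r_i the total number of 1s. Each pair of columns can share at most one row with both entries 1 (else a 2×2 all-ones block appears), so Σ_i C(r_i, 2) ≤ C(117, 2) = 6786. By convexity Σ_i C(r_i, 2) ≥ 20·C(z/20, 2) = z(z − 20)/(2·20), giving z² − 20z − 20·117·116 ≤ 0 and hence z ≤ (1/2)[20 + √(400 + 4·271440)] = (1/2)[20 + √1086160] ≈ (1/2)(20 + 1042.19) = 531.095.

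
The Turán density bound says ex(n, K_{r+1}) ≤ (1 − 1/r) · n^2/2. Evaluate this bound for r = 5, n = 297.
Turán density bound = (4/5) · 297^2/2 = 176418/5 ≈ 35283.6

Turán's theorem: ex(n, K_{r+1}) is achieved by the complete r-partite Turán graph T(n, r) with parts as balanced as possible, and is at most (1 − 1/r) · n^2/2. For r = 5, n = 297: the density bound is (4/5) · 88209/2 = 176418/5 ≈ 35283.6. The integer-valued extremum is e(T(297, 5)) = 35283, which is strictly less than the density bound 176418/5 since 5 ∤ 297 (the parts of T(297, 5) cannot all be equal).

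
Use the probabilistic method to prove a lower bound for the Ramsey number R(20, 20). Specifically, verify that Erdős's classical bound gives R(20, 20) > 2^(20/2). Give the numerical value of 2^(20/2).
2^(20/2) = 1024; so R(20, 20) > 1024

Colour each edge of K_n uniformly at random with red/blue. The expected number of monochromatic K_20 is C(n, 20) · 2 · 2^(−C(20,2)). If C(n, 20) · 2^(1 − C(20,2)) < 1, then with positive probability no monochromatic K_20 exists, so R(20, 20) > n. The standard estimate C(n, 20) ≤ n^20/20! shows this inequality holds whenever n ≤ 2^(20/2) (since 20! · 2^(C(20,2) − 1) > 2^(20^2/2) ≥ n^20). Hence R(20, 20) > 2^(20/2) = 1024.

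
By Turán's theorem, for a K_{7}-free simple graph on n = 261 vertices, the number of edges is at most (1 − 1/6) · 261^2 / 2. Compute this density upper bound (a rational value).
Turán density bound = (5/6) · 261^2/2 = 113535/4 ≈ 28383.75

Turán's theorem: ex(n, K_{r+1}) is achieved by the complete r-partite Turán graph T(n, r) with parts as balanced as possible, and is at most (1 − 1/r) · n^2/2. For r = 6, n = 261: the density bound is (5/6) · 68121/2 = 113535/4 ≈ 28383.75. The integer-valued extremum is e(T(261, 6)) = 28383, which is strictly less than the density bound 113535/4 since 6 ∤ 261 (the parts of T(261, 6) cannot all be equal).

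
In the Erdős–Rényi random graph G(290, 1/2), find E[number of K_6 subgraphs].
E[# K_6] = C(290, 6) · (1/2)^C(6, 2) = 784239335880 / 2^15 = 98029916985/4096 ≈ 23933085.201416

For each 6-subset S of vertices (there are C(290, 6) = 784239335880 such S), let X_S = 1 if S induces a K_6 (all C(6, 2) = 15 edges present). Then P(X_S = 1) = (1/2)^15 = 1/32768. By linearity of expectation, E[# K_6] = C(290, 6) · (1/2)^15 = 784239335880 / 32768 = 98029916985/4096 ≈ 23933085.201416.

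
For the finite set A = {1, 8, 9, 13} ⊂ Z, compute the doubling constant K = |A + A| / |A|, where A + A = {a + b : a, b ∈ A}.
K = |A + A| / |A| = 10/4 = 5/2

Enumerate A + A = {a + b : a, b ∈ A}. With |A| = 4, there are |A|^2 = 16 ordered sum pairs; collecting distinct values, A + A = {2, 9, 10, 14, 16, 17, 18, 21, 22, 26}, so |A + A| = 10. Thus K = 10/4 = 5/2. For comparison, the minimum possible |A + A| over all 4-element sets is 2·4 − 1 = 7 (so min K = 7/4), attained only by arithmetic progressions.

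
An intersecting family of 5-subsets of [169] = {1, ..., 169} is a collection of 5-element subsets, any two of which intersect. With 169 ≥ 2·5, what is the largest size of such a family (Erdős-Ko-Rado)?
max |F| = C(168, 4) = 32018910

Erdős-Ko-Rado (1961): when n ≥ 2k, max |F| = C(n−1, k−1). The bound is attained by the star {A : i ∈ A} for any fixed i ∈ [n]. Here C(169−1, 5−1) = C(168, 4) = 32018910.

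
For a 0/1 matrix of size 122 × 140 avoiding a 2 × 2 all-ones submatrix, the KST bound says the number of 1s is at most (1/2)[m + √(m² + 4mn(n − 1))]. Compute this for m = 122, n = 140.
z(122, 140; 2, 2) ≤ (1/2)[122 + √(122² + 4·122·140·139)] = (1/2)[122 + √9511364] = 1603.025

Kővári–Sós–Turán: let r_1, ..., r_122 be the row sums and z = Σ r_i the total number of 1s. Each pair of columns can share at most one row with both entries 1 (else a 2×2 all-ones block appears), so Σ_i C(r_i, 2) ≤ C(140, 2) = 9730. By convexity Σ_i C(r_i, 2) ≥ 122·C(z/122, 2) = z(z − 122)/(2·122), giving z² − 122z − 122·140·139 ≤ 0 and hence z ≤ (1/2)[122 + √(14884 + 4·2374120)] = (1/2)[122 + √9511364] ≈ (1/2)(122 + 3084.0499) = 1603.025.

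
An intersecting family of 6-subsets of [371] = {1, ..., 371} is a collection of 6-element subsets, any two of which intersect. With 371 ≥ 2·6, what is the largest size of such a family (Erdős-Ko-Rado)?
max |F| = C(370, 5) = 56239546824

Erdős-Ko-Rado (1961): when n ≥ 2k, max |F| = C(n−1, k−1). The bound is attained by the star {A : i ∈ A} for any fixed i ∈ [n]. Here C(371−1, 6−1) = C(370, 5) = 56239546824.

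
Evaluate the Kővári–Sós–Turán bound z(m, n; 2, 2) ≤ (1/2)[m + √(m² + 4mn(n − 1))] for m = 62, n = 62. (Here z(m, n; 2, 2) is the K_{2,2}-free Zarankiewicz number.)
z(62, 62; 2, 2) ≤ (1/2)[62 + √(62² + 4·62·62·61)] = (1/2)[62 + √941780] = 516.2268

Kővári–Sós–Turán: let r_1, ..., r_62 be the row sums and z = Σ r_i the total number of 1s. Each pair of columns can share at most one row with both entries 1 (else a 2×2 all-ones block appears), so Σ_i C(r_i, 2) ≤ C(62, 2) = 1891. By convexity Σ_i C(r_i, 2) ≥ 62·C(z/62, 2) = z(z − 62)/(2·62), giving z² − 62z − 62·62·61 ≤ 0 and hence z ≤ (1/2)[62 + √(3844 + 4·234484)] = (1/2)[62 + √941780] ≈ (1/2)(62 + 970.4535) = 516.2268.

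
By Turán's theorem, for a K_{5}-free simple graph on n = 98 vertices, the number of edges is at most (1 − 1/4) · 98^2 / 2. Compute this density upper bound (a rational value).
Turán density bound = (3/4) · 98^2/2 = 7203/2 ≈ 3601.5

Turán's theorem: ex(n, K_{r+1}) is achieved by the complete r-partite Turán graph T(n, r) with parts as balanced as possible, and is at most (1 − 1/r) · n^2/2. For r = 4, n = 98: the density bound is (3/4) · 9604/2 = 7203/2 ≈ 3601.5. The integer-valued extremum is e(T(98, 4)) = 3601, which is strictly less than the density bound 7203/2 since 4 ∤ 98 (the parts of T(98, 4) cannot all be equal).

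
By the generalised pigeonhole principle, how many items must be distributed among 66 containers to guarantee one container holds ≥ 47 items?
n = (47 − 1)·66 + 1 = 3037

By the generalised pigeonhole principle, to guarantee some box contains ≥ r objects we need more than (r − 1) · k objects total. Threshold: n = (r − 1) · k + 1. With r = 47 and k = 66: n = 46 · 66 + 1 = 3036 + 1 = 3037. For n = 3036 = 46 · 66, we can put exactly 46 objects in every box, avoiding 47 in any single one — so 3037 is tight.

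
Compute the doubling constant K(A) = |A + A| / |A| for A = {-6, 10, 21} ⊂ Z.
K = |A + A| / |A| = 6/3 = 2

Enumerate A + A = {a + b : a, b ∈ A}. With |A| = 3, there are |A|^2 = 9 ordered sum pairs; collecting distinct values, A + A = {-12, 4, 15, 20, 31, 42}, so |A + A| = 6. Thus K = 6/3 = 2. For comparison, the minimum possible |A + A| over all 3-element sets is 2·3 − 1 = 5 (so min K = 5/3), attained only by arithmetic progressions.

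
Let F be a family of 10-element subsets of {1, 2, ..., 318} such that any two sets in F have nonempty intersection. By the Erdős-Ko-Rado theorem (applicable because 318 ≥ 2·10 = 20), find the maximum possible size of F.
max |F| = C(317, 9) = 79433373580239185

The Erdős-Ko-Rado theorem states: for n ≥ 2k, an intersecting family of k-subsets of an n-element set has size at most C(n − 1, k − 1), with equality for 'star' families {A ⊆ [n] : |A| = k, i ∈ A} (fix an element i). For n = 318, k = 10: C(317, 9) = 79433373580239185.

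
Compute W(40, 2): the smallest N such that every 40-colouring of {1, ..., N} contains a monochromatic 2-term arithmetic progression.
W(40, 2) = 40 + 1 = 41

A 2-term AP is any pair of integers, so a monochromatic 2-AP exists iff some colour is used at least twice. With 40 colours, the colouring i ↦ i on {1, ..., 40} uses each colour once, avoiding any monochromatic pair, so W(40, 2) > 40. For {1, ..., 41}, pigeonhole forces two integers of the same colour, which form a monochromatic 2-AP. Hence W(40, 2) = 41.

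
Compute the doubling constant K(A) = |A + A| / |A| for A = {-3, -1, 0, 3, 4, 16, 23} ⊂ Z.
K = |A + A| / |A| = 25/7

Enumerate A + A = {a + b : a, b ∈ A}. With |A| = 7, there are |A|^2 = 49 ordered sum pairs; collecting distinct values, A + A = {-6, -4, -3, -2, -1, 0, 1, 2, 3, 4, 6, 7, 8, 13, 15, 16, 19, 20, 22, 23, 26, 27, 32, 39, 46}, so |A + A| = 25. Thus K = 25/7. For comparison, the minimum possible |A + A| over all 7-element sets is 2·7 − 1 = 13 (so min K = 13/7), attained only by arithmetic progressions.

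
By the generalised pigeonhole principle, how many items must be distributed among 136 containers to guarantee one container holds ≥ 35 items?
n = (35 − 1)·136 + 1 = 4625

By the generalised pigeonhole principle, to guarantee some box contains ≥ r objects we need more than (r − 1) · k objects total. Threshold: n = (r − 1) · k + 1. With r = 35 and k = 136: n = 34 · 136 + 1 = 4624 + 1 = 4625. For n = 4624 = 34 · 136, we can put exactly 34 objects in every box, avoiding 35 in any single one — so 4625 is tight.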